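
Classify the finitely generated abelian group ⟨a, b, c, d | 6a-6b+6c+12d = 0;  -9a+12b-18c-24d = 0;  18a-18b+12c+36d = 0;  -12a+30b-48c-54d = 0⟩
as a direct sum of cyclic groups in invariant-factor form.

rank_ℚ(R)=4; free=4−4=0
SNF(R) diag = [3, 6, 6, 6] → torsion [3, 6, 6, 6]

Answer: M ≅ ℤ/3 ⊕ ℤ/6 ⊕ ℤ/6 ⊕ ℤ/6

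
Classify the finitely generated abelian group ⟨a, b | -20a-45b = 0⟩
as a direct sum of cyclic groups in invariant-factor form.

Answer: M ≅ ℤ^1 ⊕ ℤ/5

Derivation:
rank_ℚ(R)=1; free=2−1=1
SNF(R) diag = [5] → torsion [5]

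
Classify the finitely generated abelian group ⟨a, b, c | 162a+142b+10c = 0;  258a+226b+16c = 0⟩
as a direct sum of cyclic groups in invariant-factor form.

rank_ℚ(R)=2; free=3−2=1
SNF(R) diag = [2, 6] → torsion [2, 6]

Answer: M ≅ ℤ^1 ⊕ ℤ/2 ⊕ ℤ/6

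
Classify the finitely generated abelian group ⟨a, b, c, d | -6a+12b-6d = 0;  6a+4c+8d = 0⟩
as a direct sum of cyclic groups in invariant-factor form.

Answer: M ≅ ℤ^2 ⊕ ℤ/2 ⊕ ℤ/6

Derivation:
rank_ℚ(R)=2; free=4−2=2
SNF(R) diag = [2, 6] → torsion [2, 6]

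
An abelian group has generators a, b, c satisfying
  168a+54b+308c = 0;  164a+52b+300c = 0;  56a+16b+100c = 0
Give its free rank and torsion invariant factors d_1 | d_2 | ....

Answer: M ≅ ℤ/2 ⊕ ℤ/4 ⊕ ℤ/12

Derivation:
rank_ℚ(R)=3; free=3−3=0
SNF(R) diag = [2, 4, 12] → torsion [2, 4, 12]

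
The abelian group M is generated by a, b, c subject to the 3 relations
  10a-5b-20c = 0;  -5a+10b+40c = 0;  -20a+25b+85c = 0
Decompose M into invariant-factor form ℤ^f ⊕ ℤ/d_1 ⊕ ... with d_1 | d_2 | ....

Answer: M ≅ ℤ/5 ⊕ ℤ/15 ⊕ ℤ/15

Derivation:
rank_ℚ(R)=3; free=3−3=0
SNF(R) diag = [5, 15, 15] → torsion [5, 15, 15]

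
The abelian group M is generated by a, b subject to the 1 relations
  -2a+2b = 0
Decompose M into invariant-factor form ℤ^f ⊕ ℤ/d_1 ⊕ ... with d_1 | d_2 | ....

rank_ℚ(R)=1; free=2−1=1
SNF(R) diag = [2] → torsion [2]

Answer: M ≅ ℤ^1 ⊕ ℤ/2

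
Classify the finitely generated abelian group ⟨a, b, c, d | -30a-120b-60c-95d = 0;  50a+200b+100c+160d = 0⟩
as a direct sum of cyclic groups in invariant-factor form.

rank_ℚ(R)=2; free=4−2=2
SNF(R) diag = [5, 10] → torsion [5, 10]

Answer: M ≅ ℤ^2 ⊕ ℤ/5 ⊕ ℤ/10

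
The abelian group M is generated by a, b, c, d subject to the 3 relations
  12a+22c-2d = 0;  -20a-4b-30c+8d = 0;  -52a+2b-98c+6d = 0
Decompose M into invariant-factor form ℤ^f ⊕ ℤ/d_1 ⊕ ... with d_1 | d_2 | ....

rank_ℚ(R)=3; free=4−3=1
SNF(R) diag = [2, 2, 2] → torsion [2, 2, 2]

Answer: M ≅ ℤ^1 ⊕ ℤ/2 ⊕ ℤ/2 ⊕ ℤ/2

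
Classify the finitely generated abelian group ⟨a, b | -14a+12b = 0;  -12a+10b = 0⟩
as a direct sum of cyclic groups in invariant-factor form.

rank_ℚ(R)=2; free=2−2=0
SNF(R) diag = [2, 2] → torsion [2, 2]

Answer: M ≅ ℤ/2 ⊕ ℤ/2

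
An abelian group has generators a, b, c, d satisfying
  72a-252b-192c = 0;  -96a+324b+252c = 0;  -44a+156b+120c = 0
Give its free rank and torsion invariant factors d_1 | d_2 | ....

Answer: M ≅ ℤ^1 ⊕ ℤ/4 ⊕ ℤ/12 ⊕ ℤ/36

Derivation:
rank_ℚ(R)=3; free=4−3=1
SNF(R) diag = [4, 12, 36] → torsion [4, 12, 36]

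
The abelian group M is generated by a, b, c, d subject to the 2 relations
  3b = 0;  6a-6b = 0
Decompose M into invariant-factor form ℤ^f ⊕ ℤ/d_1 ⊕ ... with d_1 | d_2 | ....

rank_ℚ(R)=2; free=4−2=2
SNF(R) diag = [3, 6] → torsion [3, 6]

Answer: M ≅ ℤ^2 ⊕ ℤ/3 ⊕ ℤ/6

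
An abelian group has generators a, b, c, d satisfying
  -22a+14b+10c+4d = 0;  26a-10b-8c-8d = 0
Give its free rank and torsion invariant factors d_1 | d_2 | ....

Answer: M ≅ ℤ^2 ⊕ ℤ/2 ⊕ ℤ/6

Derivation:
rank_ℚ(R)=2; free=4−2=2
SNF(R) diag = [2, 6] → torsion [2, 6]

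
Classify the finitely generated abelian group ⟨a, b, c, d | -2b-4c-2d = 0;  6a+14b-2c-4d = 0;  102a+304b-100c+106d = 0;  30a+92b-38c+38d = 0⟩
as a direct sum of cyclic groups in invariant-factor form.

Answer: M ≅ ℤ/2 ⊕ ℤ/6 ⊕ ℤ/18 ⊕ ℤ/36

Derivation:
rank_ℚ(R)=4; free=4−4=0
SNF(R) diag = [2, 6, 18, 36] → torsion [2, 6, 18, 36]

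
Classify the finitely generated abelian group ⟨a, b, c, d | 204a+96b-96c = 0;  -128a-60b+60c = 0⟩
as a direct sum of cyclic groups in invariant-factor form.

rank_ℚ(R)=2; free=4−2=2
SNF(R) diag = [4, 12] → torsion [4, 12]

Answer: M ≅ ℤ^2 ⊕ ℤ/4 ⊕ ℤ/12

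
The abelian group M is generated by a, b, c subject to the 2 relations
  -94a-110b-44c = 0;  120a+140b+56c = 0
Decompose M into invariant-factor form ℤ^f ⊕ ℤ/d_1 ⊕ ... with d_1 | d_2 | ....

rank_ℚ(R)=2; free=3−2=1
SNF(R) diag = [2, 4] → torsion [2, 4]

Answer: M ≅ ℤ^1 ⊕ ℤ/2 ⊕ ℤ/4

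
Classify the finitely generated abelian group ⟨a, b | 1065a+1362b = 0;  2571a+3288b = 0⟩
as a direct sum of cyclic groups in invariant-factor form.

rank_ℚ(R)=2; free=2−2=0
SNF(R) diag = [3, 6] → torsion [3, 6]

Answer: M ≅ ℤ/3 ⊕ ℤ/6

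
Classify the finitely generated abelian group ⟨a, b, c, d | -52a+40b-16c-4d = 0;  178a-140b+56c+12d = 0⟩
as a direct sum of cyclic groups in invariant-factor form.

Answer: M ≅ ℤ^2 ⊕ ℤ/2 ⊕ ℤ/4

Derivation:
rank_ℚ(R)=2; free=4−2=2
SNF(R) diag = [2, 4] → torsion [2, 4]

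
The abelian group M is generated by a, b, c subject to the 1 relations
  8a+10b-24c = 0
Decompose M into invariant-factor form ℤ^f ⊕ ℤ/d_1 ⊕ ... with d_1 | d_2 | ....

Answer: M ≅ ℤ^2 ⊕ ℤ/2

Derivation:
rank_ℚ(R)=1; free=3−1=2
SNF(R) diag = [2] → torsion [2]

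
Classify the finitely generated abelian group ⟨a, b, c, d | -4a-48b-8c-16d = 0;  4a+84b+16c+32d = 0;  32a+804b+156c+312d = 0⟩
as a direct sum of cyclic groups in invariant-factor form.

Answer: M ≅ ℤ^1 ⊕ ℤ/4 ⊕ ℤ/4 ⊕ ℤ/12

Derivation:
rank_ℚ(R)=3; free=4−3=1
SNF(R) diag = [4, 4, 12] → torsion [4, 4, 12]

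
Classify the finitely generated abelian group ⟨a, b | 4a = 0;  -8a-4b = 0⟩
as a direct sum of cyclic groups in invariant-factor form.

rank_ℚ(R)=2; free=2−2=0
SNF(R) diag = [4, 4] → torsion [4, 4]

Answer: M ≅ ℤ/4 ⊕ ℤ/4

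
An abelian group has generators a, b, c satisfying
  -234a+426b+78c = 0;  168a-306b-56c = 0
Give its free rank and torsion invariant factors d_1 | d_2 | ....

rank_ℚ(R)=2; free=3−2=1
SNF(R) diag = [2, 6] → torsion [2, 6]

Answer: M ≅ ℤ^1 ⊕ ℤ/2 ⊕ ℤ/6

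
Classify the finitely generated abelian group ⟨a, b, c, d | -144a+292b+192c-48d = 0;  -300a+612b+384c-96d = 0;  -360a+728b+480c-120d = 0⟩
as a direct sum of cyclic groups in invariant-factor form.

Answer: M ≅ ℤ^1 ⊕ ℤ/4 ⊕ ℤ/12 ⊕ ℤ/24

Derivation:
rank_ℚ(R)=3; free=4−3=1
SNF(R) diag = [4, 12, 24] → torsion [4, 12, 24]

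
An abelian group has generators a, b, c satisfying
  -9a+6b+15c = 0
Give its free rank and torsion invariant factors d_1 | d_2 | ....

Answer: M ≅ ℤ^2 ⊕ ℤ/3

Derivation:
rank_ℚ(R)=1; free=3−1=2
SNF(R) diag = [3] → torsion [3]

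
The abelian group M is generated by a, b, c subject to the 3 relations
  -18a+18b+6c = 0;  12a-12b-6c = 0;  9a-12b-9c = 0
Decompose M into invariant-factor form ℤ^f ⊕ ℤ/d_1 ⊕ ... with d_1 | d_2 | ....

Answer: M ≅ ℤ/3 ⊕ ℤ/6 ⊕ ℤ/6

Derivation:
rank_ℚ(R)=3; free=3−3=0
SNF(R) diag = [3, 6, 6] → torsion [3, 6, 6]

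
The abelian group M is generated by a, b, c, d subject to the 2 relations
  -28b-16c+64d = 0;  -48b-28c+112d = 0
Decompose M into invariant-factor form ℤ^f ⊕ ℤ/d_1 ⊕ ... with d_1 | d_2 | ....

rank_ℚ(R)=2; free=4−2=2
SNF(R) diag = [4, 4] → torsion [4, 4]

Answer: M ≅ ℤ^2 ⊕ ℤ/4 ⊕ ℤ/4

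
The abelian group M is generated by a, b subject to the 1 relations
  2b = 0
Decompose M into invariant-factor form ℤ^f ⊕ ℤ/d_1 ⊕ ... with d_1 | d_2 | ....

rank_ℚ(R)=1; free=2−1=1
SNF(R) diag = [2] → torsion [2]

Answer: M ≅ ℤ^1 ⊕ ℤ/2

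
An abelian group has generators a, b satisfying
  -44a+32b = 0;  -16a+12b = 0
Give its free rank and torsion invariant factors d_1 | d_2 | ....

Answer: M ≅ ℤ/4 ⊕ ℤ/4

Derivation:
rank_ℚ(R)=2; free=2−2=0
SNF(R) diag = [4, 4] → torsion [4, 4]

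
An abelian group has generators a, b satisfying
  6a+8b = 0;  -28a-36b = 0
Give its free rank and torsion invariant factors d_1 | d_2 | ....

rank_ℚ(R)=2; free=2−2=0
SNF(R) diag = [2, 4] → torsion [2, 4]

Answer: M ≅ ℤ/2 ⊕ ℤ/4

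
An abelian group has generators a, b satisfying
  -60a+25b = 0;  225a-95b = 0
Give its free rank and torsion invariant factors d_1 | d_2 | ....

rank_ℚ(R)=2; free=2−2=0
SNF(R) diag = [5, 15] → torsion [5, 15]

Answer: M ≅ ℤ/5 ⊕ ℤ/15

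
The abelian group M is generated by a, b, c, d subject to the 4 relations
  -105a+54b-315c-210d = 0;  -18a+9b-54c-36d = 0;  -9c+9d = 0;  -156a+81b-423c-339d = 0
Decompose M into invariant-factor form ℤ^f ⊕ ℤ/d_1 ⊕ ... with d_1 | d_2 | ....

rank_ℚ(R)=4; free=4−4=0
SNF(R) diag = [3, 9, 9, 18] → torsion [3, 9, 9, 18]

Answer: M ≅ ℤ/3 ⊕ ℤ/9 ⊕ ℤ/9 ⊕ ℤ/18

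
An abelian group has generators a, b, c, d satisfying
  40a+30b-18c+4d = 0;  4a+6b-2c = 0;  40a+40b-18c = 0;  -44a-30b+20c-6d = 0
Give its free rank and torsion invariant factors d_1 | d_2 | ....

rank_ℚ(R)=4; free=4−4=0
SNF(R) diag = [2, 2, 2, 4] → torsion [2, 2, 2, 4]

Answer: M ≅ ℤ/2 ⊕ ℤ/2 ⊕ ℤ/2 ⊕ ℤ/4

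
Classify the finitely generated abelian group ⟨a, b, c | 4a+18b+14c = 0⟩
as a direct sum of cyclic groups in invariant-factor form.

Answer: M ≅ ℤ^2 ⊕ ℤ/2

Derivation:
rank_ℚ(R)=1; free=3−1=2
SNF(R) diag = [2] → torsion [2]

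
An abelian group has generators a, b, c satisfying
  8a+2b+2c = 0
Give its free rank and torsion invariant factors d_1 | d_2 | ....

Answer: M ≅ ℤ^2 ⊕ ℤ/2

Derivation:
rank_ℚ(R)=1; free=3−1=2
SNF(R) diag = [2] → torsion [2]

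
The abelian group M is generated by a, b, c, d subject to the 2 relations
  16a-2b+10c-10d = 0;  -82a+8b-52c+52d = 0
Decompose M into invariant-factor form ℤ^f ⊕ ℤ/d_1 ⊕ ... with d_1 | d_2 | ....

rank_ℚ(R)=2; free=4−2=2
SNF(R) diag = [2, 6] → torsion [2, 6]

Answer: M ≅ ℤ^2 ⊕ ℤ/2 ⊕ ℤ/6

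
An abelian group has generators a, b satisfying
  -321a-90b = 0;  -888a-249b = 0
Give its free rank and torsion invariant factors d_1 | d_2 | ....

rank_ℚ(R)=2; free=2−2=0
SNF(R) diag = [3, 3] → torsion [3, 3]

Answer: M ≅ ℤ/3 ⊕ ℤ/3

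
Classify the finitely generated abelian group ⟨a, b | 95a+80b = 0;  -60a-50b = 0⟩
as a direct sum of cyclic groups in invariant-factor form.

Answer: M ≅ ℤ/5 ⊕ ℤ/10

Derivation:
rank_ℚ(R)=2; free=2−2=0
SNF(R) diag = [5, 10] → torsion [5, 10]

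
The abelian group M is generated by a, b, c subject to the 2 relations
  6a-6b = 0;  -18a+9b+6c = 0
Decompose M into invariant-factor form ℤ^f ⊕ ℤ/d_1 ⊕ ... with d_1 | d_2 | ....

Answer: M ≅ ℤ^1 ⊕ ℤ/3 ⊕ ℤ/6

Derivation:
rank_ℚ(R)=2; free=3−2=1
SNF(R) diag = [3, 6] → torsion [3, 6]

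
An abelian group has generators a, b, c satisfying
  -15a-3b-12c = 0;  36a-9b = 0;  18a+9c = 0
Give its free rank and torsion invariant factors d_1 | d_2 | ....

rank_ℚ(R)=3; free=3−3=0
SNF(R) diag = [3, 9, 9] → torsion [3, 9, 9]

Answer: M ≅ ℤ/3 ⊕ ℤ/9 ⊕ ℤ/9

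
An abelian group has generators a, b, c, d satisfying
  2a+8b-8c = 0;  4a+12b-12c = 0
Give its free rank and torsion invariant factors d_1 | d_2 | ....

rank_ℚ(R)=2; free=4−2=2
SNF(R) diag = [2, 4] → torsion [2, 4]

Answer: M ≅ ℤ^2 ⊕ ℤ/2 ⊕ ℤ/4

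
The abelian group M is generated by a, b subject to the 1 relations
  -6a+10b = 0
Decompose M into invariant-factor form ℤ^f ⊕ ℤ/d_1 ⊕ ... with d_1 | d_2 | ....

Answer: M ≅ ℤ^1 ⊕ ℤ/2

Derivation:
rank_ℚ(R)=1; free=2−1=1
SNF(R) diag = [2] → torsion [2]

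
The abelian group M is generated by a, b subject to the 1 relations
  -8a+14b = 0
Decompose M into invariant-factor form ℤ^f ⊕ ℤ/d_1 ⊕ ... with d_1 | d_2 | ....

rank_ℚ(R)=1; free=2−1=1
SNF(R) diag = [2] → torsion [2]

Answer: M ≅ ℤ^1 ⊕ ℤ/2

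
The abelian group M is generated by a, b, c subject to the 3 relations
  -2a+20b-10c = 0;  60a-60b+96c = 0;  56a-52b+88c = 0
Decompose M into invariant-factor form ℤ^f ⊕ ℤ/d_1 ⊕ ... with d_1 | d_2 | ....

Answer: M ≅ ℤ/2 ⊕ ℤ/4 ⊕ ℤ/12

Derivation:
rank_ℚ(R)=3; free=3−3=0
SNF(R) diag = [2, 4, 12] → torsion [2, 4, 12]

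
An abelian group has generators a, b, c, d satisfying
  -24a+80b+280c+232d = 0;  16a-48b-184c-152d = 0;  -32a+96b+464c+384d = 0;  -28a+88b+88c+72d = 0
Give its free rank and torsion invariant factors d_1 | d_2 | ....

Answer: M ≅ ℤ/4 ⊕ ℤ/8 ⊕ ℤ/16 ⊕ ℤ/16

Derivation:
rank_ℚ(R)=4; free=4−4=0
SNF(R) diag = [4, 8, 16, 16] → torsion [4, 8, 16, 16]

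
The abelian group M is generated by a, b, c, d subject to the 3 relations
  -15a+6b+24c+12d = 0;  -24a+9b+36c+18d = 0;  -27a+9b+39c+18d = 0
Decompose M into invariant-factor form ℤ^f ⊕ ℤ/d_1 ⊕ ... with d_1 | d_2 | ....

rank_ℚ(R)=3; free=4−3=1
SNF(R) diag = [3, 3, 3] → torsion [3, 3, 3]

Answer: M ≅ ℤ^1 ⊕ ℤ/3 ⊕ ℤ/3 ⊕ ℤ/3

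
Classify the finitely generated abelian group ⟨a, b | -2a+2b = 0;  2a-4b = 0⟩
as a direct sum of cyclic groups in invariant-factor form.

Answer: M ≅ ℤ/2 ⊕ ℤ/2

Derivation:
rank_ℚ(R)=2; free=2−2=0
SNF(R) diag = [2, 2] → torsion [2, 2]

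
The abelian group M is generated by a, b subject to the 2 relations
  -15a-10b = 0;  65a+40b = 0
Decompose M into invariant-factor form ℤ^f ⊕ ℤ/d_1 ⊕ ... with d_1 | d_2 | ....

Answer: M ≅ ℤ/5 ⊕ ℤ/10

Derivation:
rank_ℚ(R)=2; free=2−2=0
SNF(R) diag = [5, 10] → torsion [5, 10]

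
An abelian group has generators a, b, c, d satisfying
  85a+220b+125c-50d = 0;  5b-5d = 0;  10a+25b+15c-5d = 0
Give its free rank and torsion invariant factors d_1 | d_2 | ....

rank_ℚ(R)=3; free=4−3=1
SNF(R) diag = [5, 5, 5] → torsion [5, 5, 5]

Answer: M ≅ ℤ^1 ⊕ ℤ/5 ⊕ ℤ/5 ⊕ ℤ/5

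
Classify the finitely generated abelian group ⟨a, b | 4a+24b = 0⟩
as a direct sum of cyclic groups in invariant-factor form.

rank_ℚ(R)=1; free=2−1=1
SNF(R) diag = [4] → torsion [4]

Answer: M ≅ ℤ^1 ⊕ ℤ/4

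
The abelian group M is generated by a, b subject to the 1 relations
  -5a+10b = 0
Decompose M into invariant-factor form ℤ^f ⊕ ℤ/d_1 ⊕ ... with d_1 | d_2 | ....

rank_ℚ(R)=1; free=2−1=1
SNF(R) diag = [5] → torsion [5]

Answer: M ≅ ℤ^1 ⊕ ℤ/5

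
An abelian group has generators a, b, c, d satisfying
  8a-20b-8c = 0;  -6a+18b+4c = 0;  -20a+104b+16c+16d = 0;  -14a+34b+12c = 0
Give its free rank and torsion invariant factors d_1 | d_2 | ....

Answer: M ≅ ℤ/2 ⊕ ℤ/4 ⊕ ℤ/8 ⊕ ℤ/16

Derivation:
rank_ℚ(R)=4; free=4−4=0
SNF(R) diag = [2, 4, 8, 16] → torsion [2, 4, 8, 16]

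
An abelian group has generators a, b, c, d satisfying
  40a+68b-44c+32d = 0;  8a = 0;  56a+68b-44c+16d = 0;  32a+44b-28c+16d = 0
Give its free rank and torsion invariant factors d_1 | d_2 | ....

rank_ℚ(R)=4; free=4−4=0
SNF(R) diag = [4, 8, 8, 16] → torsion [4, 8, 8, 16]

Answer: M ≅ ℤ/4 ⊕ ℤ/8 ⊕ ℤ/8 ⊕ ℤ/16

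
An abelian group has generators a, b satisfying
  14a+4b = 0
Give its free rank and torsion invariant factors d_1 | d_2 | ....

Answer: M ≅ ℤ^1 ⊕ ℤ/2

Derivation:
rank_ℚ(R)=1; free=2−1=1
SNF(R) diag = [2] → torsion [2]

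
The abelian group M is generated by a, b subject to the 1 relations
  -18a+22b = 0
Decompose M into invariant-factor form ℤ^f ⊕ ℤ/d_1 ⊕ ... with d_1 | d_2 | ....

rank_ℚ(R)=1; free=2−1=1
SNF(R) diag = [2] → torsion [2]

Answer: M ≅ ℤ^1 ⊕ ℤ/2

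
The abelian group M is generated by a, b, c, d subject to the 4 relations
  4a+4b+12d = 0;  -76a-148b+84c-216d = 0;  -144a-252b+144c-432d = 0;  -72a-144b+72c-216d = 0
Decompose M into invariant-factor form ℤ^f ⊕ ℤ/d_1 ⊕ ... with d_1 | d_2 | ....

Answer: M ≅ ℤ/4 ⊕ ℤ/12 ⊕ ℤ/36 ⊕ ℤ/72

Derivation:
rank_ℚ(R)=4; free=4−4=0
SNF(R) diag = [4, 12, 36, 72] → torsion [4, 12, 36, 72]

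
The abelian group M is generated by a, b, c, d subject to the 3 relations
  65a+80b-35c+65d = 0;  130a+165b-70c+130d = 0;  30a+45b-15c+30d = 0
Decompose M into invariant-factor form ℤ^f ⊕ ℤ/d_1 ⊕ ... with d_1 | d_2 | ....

Answer: M ≅ ℤ^1 ⊕ ℤ/5 ⊕ ℤ/5 ⊕ ℤ/15

Derivation:
rank_ℚ(R)=3; free=4−3=1
SNF(R) diag = [5, 5, 15] → torsion [5, 5, 15]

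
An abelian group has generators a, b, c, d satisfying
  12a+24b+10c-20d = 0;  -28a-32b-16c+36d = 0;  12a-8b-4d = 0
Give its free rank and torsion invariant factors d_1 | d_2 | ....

Answer: M ≅ ℤ^1 ⊕ ℤ/2 ⊕ ℤ/4 ⊕ ℤ/8

Derivation:
rank_ℚ(R)=3; free=4−3=1
SNF(R) diag = [2, 4, 8] → torsion [2, 4, 8]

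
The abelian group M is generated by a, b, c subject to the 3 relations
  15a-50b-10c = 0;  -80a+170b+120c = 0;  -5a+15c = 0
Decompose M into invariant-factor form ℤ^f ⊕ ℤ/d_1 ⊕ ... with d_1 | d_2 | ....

Answer: M ≅ ℤ/5 ⊕ ℤ/5 ⊕ ℤ/10

Derivation:
rank_ℚ(R)=3; free=3−3=0
SNF(R) diag = [5, 5, 10] → torsion [5, 5, 10]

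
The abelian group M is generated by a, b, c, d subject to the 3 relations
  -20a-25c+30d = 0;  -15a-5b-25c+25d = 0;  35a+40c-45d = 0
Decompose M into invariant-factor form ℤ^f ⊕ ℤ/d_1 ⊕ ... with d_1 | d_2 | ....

rank_ℚ(R)=3; free=4−3=1
SNF(R) diag = [5, 5, 15] → torsion [5, 5, 15]

Answer: M ≅ ℤ^1 ⊕ ℤ/5 ⊕ ℤ/5 ⊕ ℤ/15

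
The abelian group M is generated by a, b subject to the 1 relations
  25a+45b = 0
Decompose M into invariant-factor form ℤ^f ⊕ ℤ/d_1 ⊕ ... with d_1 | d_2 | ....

rank_ℚ(R)=1; free=2−1=1
SNF(R) diag = [5] → torsion [5]

Answer: M ≅ ℤ^1 ⊕ ℤ/5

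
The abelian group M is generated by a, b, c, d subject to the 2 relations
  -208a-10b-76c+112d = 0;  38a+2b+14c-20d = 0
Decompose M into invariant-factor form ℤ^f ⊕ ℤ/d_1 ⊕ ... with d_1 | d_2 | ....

Answer: M ≅ ℤ^2 ⊕ ℤ/2 ⊕ ℤ/6

Derivation:
rank_ℚ(R)=2; free=4−2=2
SNF(R) diag = [2, 6] → torsion [2, 6]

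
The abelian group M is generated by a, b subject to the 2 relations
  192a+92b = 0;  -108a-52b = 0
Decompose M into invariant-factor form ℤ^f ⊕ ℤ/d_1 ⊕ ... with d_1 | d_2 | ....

rank_ℚ(R)=2; free=2−2=0
SNF(R) diag = [4, 12] → torsion [4, 12]

Answer: M ≅ ℤ/4 ⊕ ℤ/12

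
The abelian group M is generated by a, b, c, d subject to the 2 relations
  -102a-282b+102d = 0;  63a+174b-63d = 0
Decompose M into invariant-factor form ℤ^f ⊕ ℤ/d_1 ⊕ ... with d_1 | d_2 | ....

Answer: M ≅ ℤ^2 ⊕ ℤ/3 ⊕ ℤ/6

Derivation:
rank_ℚ(R)=2; free=4−2=2
SNF(R) diag = [3, 6] → torsion [3, 6]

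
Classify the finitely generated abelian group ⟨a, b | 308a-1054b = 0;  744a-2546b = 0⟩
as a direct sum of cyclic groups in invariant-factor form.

rank_ℚ(R)=2; free=2−2=0
SNF(R) diag = [2, 4] → torsion [2, 4]

Answer: M ≅ ℤ/2 ⊕ ℤ/4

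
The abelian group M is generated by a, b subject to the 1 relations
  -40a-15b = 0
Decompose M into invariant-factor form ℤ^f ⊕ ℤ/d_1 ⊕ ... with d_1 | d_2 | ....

rank_ℚ(R)=1; free=2−1=1
SNF(R) diag = [5] → torsion [5]

Answer: M ≅ ℤ^1 ⊕ ℤ/5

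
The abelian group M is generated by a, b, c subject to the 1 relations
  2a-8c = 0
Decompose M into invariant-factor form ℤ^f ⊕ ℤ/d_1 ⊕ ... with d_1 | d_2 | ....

rank_ℚ(R)=1; free=3−1=2
SNF(R) diag = [2] → torsion [2]

Answer: M ≅ ℤ^2 ⊕ ℤ/2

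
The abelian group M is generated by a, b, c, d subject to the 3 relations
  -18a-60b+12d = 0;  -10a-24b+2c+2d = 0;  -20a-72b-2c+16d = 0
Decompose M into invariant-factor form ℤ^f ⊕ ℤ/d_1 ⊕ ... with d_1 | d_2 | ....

rank_ℚ(R)=3; free=4−3=1
SNF(R) diag = [2, 6, 6] → torsion [2, 6, 6]

Answer: M ≅ ℤ^1 ⊕ ℤ/2 ⊕ ℤ/6 ⊕ ℤ/6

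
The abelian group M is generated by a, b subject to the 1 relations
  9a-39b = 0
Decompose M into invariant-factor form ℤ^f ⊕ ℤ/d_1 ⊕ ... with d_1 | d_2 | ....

rank_ℚ(R)=1; free=2−1=1
SNF(R) diag = [3] → torsion [3]

Answer: M ≅ ℤ^1 ⊕ ℤ/3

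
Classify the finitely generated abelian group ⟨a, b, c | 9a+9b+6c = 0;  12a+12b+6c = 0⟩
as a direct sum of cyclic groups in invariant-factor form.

Answer: M ≅ ℤ^1 ⊕ ℤ/3 ⊕ ℤ/6

Derivation:
rank_ℚ(R)=2; free=3−2=1
SNF(R) diag = [3, 6] → torsion [3, 6]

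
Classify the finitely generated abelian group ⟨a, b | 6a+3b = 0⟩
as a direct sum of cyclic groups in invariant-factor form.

rank_ℚ(R)=1; free=2−1=1
SNF(R) diag = [3] → torsion [3]

Answer: M ≅ ℤ^1 ⊕ ℤ/3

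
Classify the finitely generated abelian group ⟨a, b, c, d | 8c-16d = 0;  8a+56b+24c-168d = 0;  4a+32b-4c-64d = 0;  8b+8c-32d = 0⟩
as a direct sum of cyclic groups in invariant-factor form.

Answer: M ≅ ℤ/4 ⊕ ℤ/8 ⊕ ℤ/8 ⊕ ℤ/8

Derivation:
rank_ℚ(R)=4; free=4−4=0
SNF(R) diag = [4, 8, 8, 8] → torsion [4, 8, 8, 8]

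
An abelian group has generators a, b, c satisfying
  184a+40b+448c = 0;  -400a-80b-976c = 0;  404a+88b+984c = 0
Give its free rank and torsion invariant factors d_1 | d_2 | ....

Answer: M ≅ ℤ/4 ⊕ ℤ/8 ⊕ ℤ/16

Derivation:
rank_ℚ(R)=3; free=3−3=0
SNF(R) diag = [4, 8, 16] → torsion [4, 8, 16]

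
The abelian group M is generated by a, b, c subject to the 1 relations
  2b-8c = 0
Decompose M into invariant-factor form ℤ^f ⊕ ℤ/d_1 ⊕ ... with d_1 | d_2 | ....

rank_ℚ(R)=1; free=3−1=2
SNF(R) diag = [2] → torsion [2]

Answer: M ≅ ℤ^2 ⊕ ℤ/2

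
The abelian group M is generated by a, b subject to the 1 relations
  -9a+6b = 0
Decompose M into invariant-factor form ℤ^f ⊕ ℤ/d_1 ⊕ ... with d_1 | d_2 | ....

rank_ℚ(R)=1; free=2−1=1
SNF(R) diag = [3] → torsion [3]

Answer: M ≅ ℤ^1 ⊕ ℤ/3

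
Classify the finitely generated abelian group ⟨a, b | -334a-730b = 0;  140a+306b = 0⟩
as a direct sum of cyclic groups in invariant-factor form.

rank_ℚ(R)=2; free=2−2=0
SNF(R) diag = [2, 2] → torsion [2, 2]

Answer: M ≅ ℤ/2 ⊕ ℤ/2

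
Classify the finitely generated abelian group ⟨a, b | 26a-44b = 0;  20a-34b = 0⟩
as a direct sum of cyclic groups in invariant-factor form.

Answer: M ≅ ℤ/2 ⊕ ℤ/2

Derivation:
rank_ℚ(R)=2; free=2−2=0
SNF(R) diag = [2, 2] → torsion [2, 2]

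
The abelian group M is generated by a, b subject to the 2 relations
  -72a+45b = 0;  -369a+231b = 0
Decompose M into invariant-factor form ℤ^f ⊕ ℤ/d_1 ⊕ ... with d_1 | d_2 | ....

Answer: M ≅ ℤ/3 ⊕ ℤ/9

Derivation:
rank_ℚ(R)=2; free=2−2=0
SNF(R) diag = [3, 9] → torsion [3, 9]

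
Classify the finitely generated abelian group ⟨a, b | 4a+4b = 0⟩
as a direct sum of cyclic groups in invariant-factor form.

Answer: M ≅ ℤ^1 ⊕ ℤ/4

Derivation:
rank_ℚ(R)=1; free=2−1=1
SNF(R) diag = [4] → torsion [4]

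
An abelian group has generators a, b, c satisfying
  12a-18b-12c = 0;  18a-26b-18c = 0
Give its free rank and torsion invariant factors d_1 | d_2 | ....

rank_ℚ(R)=2; free=3−2=1
SNF(R) diag = [2, 6] → torsion [2, 6]

Answer: M ≅ ℤ^1 ⊕ ℤ/2 ⊕ ℤ/6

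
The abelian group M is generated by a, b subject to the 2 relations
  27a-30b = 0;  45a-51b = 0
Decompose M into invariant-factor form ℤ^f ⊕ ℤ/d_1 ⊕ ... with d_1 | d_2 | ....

rank_ℚ(R)=2; free=2−2=0
SNF(R) diag = [3, 9] → torsion [3, 9]

Answer: M ≅ ℤ/3 ⊕ ℤ/9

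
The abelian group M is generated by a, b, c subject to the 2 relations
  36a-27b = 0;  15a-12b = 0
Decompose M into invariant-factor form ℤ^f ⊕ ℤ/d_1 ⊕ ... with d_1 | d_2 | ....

Answer: M ≅ ℤ^1 ⊕ ℤ/3 ⊕ ℤ/9

Derivation:
rank_ℚ(R)=2; free=3−2=1
SNF(R) diag = [3, 9] → torsion [3, 9]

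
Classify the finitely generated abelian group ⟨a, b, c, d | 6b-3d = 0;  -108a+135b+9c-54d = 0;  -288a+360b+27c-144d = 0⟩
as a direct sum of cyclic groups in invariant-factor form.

rank_ℚ(R)=3; free=4−3=1
SNF(R) diag = [3, 9, 9] → torsion [3, 9, 9]

Answer: M ≅ ℤ^1 ⊕ ℤ/3 ⊕ ℤ/9 ⊕ ℤ/9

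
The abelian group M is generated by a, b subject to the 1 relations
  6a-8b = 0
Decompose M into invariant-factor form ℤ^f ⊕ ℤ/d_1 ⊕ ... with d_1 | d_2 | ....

Answer: M ≅ ℤ^1 ⊕ ℤ/2

Derivation:
rank_ℚ(R)=1; free=2−1=1
SNF(R) diag = [2] → torsion [2]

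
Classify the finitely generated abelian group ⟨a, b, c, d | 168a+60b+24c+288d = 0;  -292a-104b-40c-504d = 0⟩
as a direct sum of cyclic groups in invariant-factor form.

Answer: M ≅ ℤ^2 ⊕ ℤ/4 ⊕ ℤ/12

Derivation:
rank_ℚ(R)=2; free=4−2=2
SNF(R) diag = [4, 12] → torsion [4, 12]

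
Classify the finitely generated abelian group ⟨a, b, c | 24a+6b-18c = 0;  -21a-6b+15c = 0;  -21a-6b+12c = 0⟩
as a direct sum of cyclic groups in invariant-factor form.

rank_ℚ(R)=3; free=3−3=0
SNF(R) diag = [3, 3, 6] → torsion [3, 3, 6]

Answer: M ≅ ℤ/3 ⊕ ℤ/3 ⊕ ℤ/6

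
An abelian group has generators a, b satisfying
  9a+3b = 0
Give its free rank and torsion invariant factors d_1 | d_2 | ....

rank_ℚ(R)=1; free=2−1=1
SNF(R) diag = [3] → torsion [3]

Answer: M ≅ ℤ^1 ⊕ ℤ/3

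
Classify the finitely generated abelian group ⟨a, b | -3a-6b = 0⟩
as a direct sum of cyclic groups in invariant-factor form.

rank_ℚ(R)=1; free=2−1=1
SNF(R) diag = [3] → torsion [3]

Answer: M ≅ ℤ^1 ⊕ ℤ/3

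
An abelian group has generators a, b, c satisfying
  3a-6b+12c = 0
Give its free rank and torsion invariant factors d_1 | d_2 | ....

rank_ℚ(R)=1; free=3−1=2
SNF(R) diag = [3] → torsion [3]

Answer: M ≅ ℤ^2 ⊕ ℤ/3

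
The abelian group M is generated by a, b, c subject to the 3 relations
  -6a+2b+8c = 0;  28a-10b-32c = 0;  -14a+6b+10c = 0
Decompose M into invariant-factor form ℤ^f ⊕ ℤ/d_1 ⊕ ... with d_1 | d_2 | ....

Answer: M ≅ ℤ/2 ⊕ ℤ/2 ⊕ ℤ/2

Derivation:
rank_ℚ(R)=3; free=3−3=0
SNF(R) diag = [2, 2, 2] → torsion [2, 2, 2]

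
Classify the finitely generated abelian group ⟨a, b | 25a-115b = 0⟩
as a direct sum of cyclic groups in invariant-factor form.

rank_ℚ(R)=1; free=2−1=1
SNF(R) diag = [5] → torsion [5]

Answer: M ≅ ℤ^1 ⊕ ℤ/5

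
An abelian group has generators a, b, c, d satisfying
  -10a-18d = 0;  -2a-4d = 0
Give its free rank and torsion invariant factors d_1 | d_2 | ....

Answer: M ≅ ℤ^2 ⊕ ℤ/2 ⊕ ℤ/2

Derivation:
rank_ℚ(R)=2; free=4−2=2
SNF(R) diag = [2, 2] → torsion [2, 2]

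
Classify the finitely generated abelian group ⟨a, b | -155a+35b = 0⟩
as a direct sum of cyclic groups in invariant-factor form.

Answer: M ≅ ℤ^1 ⊕ ℤ/5

Derivation:
rank_ℚ(R)=1; free=2−1=1
SNF(R) diag = [5] → torsion [5]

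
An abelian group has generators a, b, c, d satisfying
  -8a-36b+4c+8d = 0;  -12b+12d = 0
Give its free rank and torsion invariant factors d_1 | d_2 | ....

rank_ℚ(R)=2; free=4−2=2
SNF(R) diag = [4, 12] → torsion [4, 12]

Answer: M ≅ ℤ^2 ⊕ ℤ/4 ⊕ ℤ/12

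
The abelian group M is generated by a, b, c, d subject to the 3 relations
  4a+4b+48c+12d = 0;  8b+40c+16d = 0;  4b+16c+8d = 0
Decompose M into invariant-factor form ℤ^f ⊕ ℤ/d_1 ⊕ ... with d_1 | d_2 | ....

Answer: M ≅ ℤ^1 ⊕ ℤ/4 ⊕ ℤ/4 ⊕ ℤ/8

Derivation:
rank_ℚ(R)=3; free=4−3=1
SNF(R) diag = [4, 4, 8] → torsion [4, 4, 8]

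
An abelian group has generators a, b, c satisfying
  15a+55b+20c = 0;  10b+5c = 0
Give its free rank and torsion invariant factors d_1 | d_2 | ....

Answer: M ≅ ℤ^1 ⊕ ℤ/5 ⊕ ℤ/15

Derivation:
rank_ℚ(R)=2; free=3−2=1
SNF(R) diag = [5, 15] → torsion [5, 15]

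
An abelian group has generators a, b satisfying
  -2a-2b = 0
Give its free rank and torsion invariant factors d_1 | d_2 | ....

Answer: M ≅ ℤ^1 ⊕ ℤ/2

Derivation:
rank_ℚ(R)=1; free=2−1=1
SNF(R) diag = [2] → torsion [2]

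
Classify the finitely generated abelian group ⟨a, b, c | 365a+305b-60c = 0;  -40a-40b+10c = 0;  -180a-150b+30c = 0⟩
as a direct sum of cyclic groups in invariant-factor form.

rank_ℚ(R)=3; free=3−3=0
SNF(R) diag = [5, 10, 30] → torsion [5, 10, 30]

Answer: M ≅ ℤ/5 ⊕ ℤ/10 ⊕ ℤ/30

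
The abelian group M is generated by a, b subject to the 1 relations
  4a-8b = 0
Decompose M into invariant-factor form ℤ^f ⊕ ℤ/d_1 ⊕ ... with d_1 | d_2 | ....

rank_ℚ(R)=1; free=2−1=1
SNF(R) diag = [4] → torsion [4]

Answer: M ≅ ℤ^1 ⊕ ℤ/4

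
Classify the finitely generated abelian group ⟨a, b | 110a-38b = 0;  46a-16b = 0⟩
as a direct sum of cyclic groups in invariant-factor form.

rank_ℚ(R)=2; free=2−2=0
SNF(R) diag = [2, 6] → torsion [2, 6]

Answer: M ≅ ℤ/2 ⊕ ℤ/6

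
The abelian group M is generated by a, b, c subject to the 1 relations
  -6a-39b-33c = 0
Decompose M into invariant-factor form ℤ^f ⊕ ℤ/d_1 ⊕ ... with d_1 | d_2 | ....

rank_ℚ(R)=1; free=3−1=2
SNF(R) diag = [3] → torsion [3]

Answer: M ≅ ℤ^2 ⊕ ℤ/3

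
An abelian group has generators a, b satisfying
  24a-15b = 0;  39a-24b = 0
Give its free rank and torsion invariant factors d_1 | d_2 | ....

Answer: M ≅ ℤ/3 ⊕ ℤ/3

Derivation:
rank_ℚ(R)=2; free=2−2=0
SNF(R) diag = [3, 3] → torsion [3, 3]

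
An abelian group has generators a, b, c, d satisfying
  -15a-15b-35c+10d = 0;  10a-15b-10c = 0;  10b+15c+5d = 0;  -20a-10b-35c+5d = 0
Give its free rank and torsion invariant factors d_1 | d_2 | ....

rank_ℚ(R)=4; free=4−4=0
SNF(R) diag = [5, 5, 5, 10] → torsion [5, 5, 5, 10]

Answer: M ≅ ℤ/5 ⊕ ℤ/5 ⊕ ℤ/5 ⊕ ℤ/10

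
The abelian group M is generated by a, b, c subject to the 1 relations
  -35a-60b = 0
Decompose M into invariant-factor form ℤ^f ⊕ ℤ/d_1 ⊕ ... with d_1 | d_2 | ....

Answer: M ≅ ℤ^2 ⊕ ℤ/5

Derivation:
rank_ℚ(R)=1; free=3−1=2
SNF(R) diag = [5] → torsion [5]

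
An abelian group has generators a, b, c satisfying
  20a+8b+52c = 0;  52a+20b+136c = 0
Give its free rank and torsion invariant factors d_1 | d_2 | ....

rank_ℚ(R)=2; free=3−2=1
SNF(R) diag = [4, 4] → torsion [4, 4]

Answer: M ≅ ℤ^1 ⊕ ℤ/4 ⊕ ℤ/4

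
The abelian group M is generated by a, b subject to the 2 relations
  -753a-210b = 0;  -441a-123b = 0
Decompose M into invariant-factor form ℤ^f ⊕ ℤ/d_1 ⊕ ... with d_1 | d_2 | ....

rank_ℚ(R)=2; free=2−2=0
SNF(R) diag = [3, 3] → torsion [3, 3]

Answer: M ≅ ℤ/3 ⊕ ℤ/3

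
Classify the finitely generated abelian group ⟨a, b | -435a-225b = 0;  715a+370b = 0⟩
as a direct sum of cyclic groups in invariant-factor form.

rank_ℚ(R)=2; free=2−2=0
SNF(R) diag = [5, 15] → torsion [5, 15]

Answer: M ≅ ℤ/5 ⊕ ℤ/15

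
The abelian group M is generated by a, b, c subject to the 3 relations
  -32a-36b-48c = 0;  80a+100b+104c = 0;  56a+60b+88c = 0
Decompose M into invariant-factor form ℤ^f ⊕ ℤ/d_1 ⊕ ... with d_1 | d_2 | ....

Answer: M ≅ ℤ/4 ⊕ ℤ/8 ⊕ ℤ/8

Derivation:
rank_ℚ(R)=3; free=3−3=0
SNF(R) diag = [4, 8, 8] → torsion [4, 8, 8]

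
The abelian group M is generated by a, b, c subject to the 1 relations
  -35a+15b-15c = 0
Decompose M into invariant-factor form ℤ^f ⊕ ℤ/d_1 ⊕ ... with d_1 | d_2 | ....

Answer: M ≅ ℤ^2 ⊕ ℤ/5

Derivation:
rank_ℚ(R)=1; free=3−1=2
SNF(R) diag = [5] → torsion [5]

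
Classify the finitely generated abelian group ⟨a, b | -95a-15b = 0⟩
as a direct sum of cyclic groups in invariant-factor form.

Answer: M ≅ ℤ^1 ⊕ ℤ/5

Derivation:
rank_ℚ(R)=1; free=2−1=1
SNF(R) diag = [5] → torsion [5]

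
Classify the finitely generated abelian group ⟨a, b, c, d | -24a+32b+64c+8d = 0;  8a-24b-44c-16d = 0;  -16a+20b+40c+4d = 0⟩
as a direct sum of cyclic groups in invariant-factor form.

Answer: M ≅ ℤ^1 ⊕ ℤ/4 ⊕ ℤ/4 ⊕ ℤ/8

Derivation:
rank_ℚ(R)=3; free=4−3=1
SNF(R) diag = [4, 4, 8] → torsion [4, 4, 8]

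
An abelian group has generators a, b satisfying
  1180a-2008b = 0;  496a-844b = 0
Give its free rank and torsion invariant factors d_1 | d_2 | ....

rank_ℚ(R)=2; free=2−2=0
SNF(R) diag = [4, 12] → torsion [4, 12]

Answer: M ≅ ℤ/4 ⊕ ℤ/12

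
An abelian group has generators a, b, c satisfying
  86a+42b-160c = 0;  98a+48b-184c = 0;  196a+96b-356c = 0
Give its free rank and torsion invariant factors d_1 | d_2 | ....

rank_ℚ(R)=3; free=3−3=0
SNF(R) diag = [2, 6, 12] → torsion [2, 6, 12]

Answer: M ≅ ℤ/2 ⊕ ℤ/6 ⊕ ℤ/12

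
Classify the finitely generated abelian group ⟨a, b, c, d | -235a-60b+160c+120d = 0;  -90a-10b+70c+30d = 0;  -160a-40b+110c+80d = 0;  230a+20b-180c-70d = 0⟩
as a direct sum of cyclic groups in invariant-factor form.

Answer: M ≅ ℤ/5 ⊕ ℤ/10 ⊕ ℤ/10 ⊕ ℤ/10

Derivation:
rank_ℚ(R)=4; free=4−4=0
SNF(R) diag = [5, 10, 10, 10] → torsion [5, 10, 10, 10]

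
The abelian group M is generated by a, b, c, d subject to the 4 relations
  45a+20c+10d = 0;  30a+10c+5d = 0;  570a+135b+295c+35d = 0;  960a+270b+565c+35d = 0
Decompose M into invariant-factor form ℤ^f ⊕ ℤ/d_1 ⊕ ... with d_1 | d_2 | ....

rank_ℚ(R)=4; free=4−4=0
SNF(R) diag = [5, 15, 45, 135] → torsion [5, 15, 45, 135]

Answer: M ≅ ℤ/5 ⊕ ℤ/15 ⊕ ℤ/45 ⊕ ℤ/135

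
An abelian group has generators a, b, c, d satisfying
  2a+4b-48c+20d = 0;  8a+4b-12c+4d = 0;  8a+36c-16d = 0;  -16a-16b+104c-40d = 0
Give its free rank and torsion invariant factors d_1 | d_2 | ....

Answer: M ≅ ℤ/2 ⊕ ℤ/4 ⊕ ℤ/4 ⊕ ℤ/8

Derivation:
rank_ℚ(R)=4; free=4−4=0
SNF(R) diag = [2, 4, 4, 8] → torsion [2, 4, 4, 8]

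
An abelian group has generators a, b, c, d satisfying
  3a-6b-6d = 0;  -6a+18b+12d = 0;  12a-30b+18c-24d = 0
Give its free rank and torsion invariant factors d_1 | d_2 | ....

rank_ℚ(R)=3; free=4−3=1
SNF(R) diag = [3, 6, 18] → torsion [3, 6, 18]

Answer: M ≅ ℤ^1 ⊕ ℤ/3 ⊕ ℤ/6 ⊕ ℤ/18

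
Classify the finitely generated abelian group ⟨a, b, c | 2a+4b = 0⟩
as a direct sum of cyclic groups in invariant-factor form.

Answer: M ≅ ℤ^2 ⊕ ℤ/2

Derivation:
rank_ℚ(R)=1; free=3−1=2
SNF(R) diag = [2] → torsion [2]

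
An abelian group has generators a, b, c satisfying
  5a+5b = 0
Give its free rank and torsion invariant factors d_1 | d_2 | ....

Answer: M ≅ ℤ^2 ⊕ ℤ/5

Derivation:
rank_ℚ(R)=1; free=3−1=2
SNF(R) diag = [5] → torsion [5]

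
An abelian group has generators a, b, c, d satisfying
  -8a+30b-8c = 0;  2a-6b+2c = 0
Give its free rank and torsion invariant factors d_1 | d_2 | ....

Answer: M ≅ ℤ^2 ⊕ ℤ/2 ⊕ ℤ/6

Derivation:
rank_ℚ(R)=2; free=4−2=2
SNF(R) diag = [2, 6] → torsion [2, 6]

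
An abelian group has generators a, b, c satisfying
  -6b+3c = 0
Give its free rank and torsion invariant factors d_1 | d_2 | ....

Answer: M ≅ ℤ^2 ⊕ ℤ/3

Derivation:
rank_ℚ(R)=1; free=3−1=2
SNF(R) diag = [3] → torsion [3]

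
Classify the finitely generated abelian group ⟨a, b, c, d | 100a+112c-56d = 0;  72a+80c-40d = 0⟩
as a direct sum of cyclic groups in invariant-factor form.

Answer: M ≅ ℤ^2 ⊕ ℤ/4 ⊕ ℤ/8

Derivation:
rank_ℚ(R)=2; free=4−2=2
SNF(R) diag = [4, 8] → torsion [4, 8]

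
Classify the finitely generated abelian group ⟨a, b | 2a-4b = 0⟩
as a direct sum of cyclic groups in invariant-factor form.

rank_ℚ(R)=1; free=2−1=1
SNF(R) diag = [2] → torsion [2]

Answer: M ≅ ℤ^1 ⊕ ℤ/2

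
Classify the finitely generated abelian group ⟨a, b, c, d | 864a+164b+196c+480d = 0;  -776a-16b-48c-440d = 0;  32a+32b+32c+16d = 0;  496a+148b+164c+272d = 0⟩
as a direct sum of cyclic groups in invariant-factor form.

Answer: M ≅ ℤ/4 ⊕ ℤ/8 ⊕ ℤ/16 ⊕ ℤ/16

Derivation:
rank_ℚ(R)=4; free=4−4=0
SNF(R) diag = [4, 8, 16, 16] → torsion [4, 8, 16, 16]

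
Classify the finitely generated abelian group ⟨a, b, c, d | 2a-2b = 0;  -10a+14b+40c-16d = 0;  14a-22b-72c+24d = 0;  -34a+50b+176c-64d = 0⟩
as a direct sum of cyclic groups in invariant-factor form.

rank_ℚ(R)=4; free=4−4=0
SNF(R) diag = [2, 4, 8, 16] → torsion [2, 4, 8, 16]

Answer: M ≅ ℤ/2 ⊕ ℤ/4 ⊕ ℤ/8 ⊕ ℤ/16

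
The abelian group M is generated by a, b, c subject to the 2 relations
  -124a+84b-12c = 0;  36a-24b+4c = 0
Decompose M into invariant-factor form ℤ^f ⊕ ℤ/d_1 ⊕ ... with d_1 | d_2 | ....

Answer: M ≅ ℤ^1 ⊕ ℤ/4 ⊕ ℤ/4

Derivation:
rank_ℚ(R)=2; free=3−2=1
SNF(R) diag = [4, 4] → torsion [4, 4]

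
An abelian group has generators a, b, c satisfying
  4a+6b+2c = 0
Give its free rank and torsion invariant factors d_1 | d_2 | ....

Answer: M ≅ ℤ^2 ⊕ ℤ/2

Derivation:
rank_ℚ(R)=1; free=3−1=2
SNF(R) diag = [2] → torsion [2]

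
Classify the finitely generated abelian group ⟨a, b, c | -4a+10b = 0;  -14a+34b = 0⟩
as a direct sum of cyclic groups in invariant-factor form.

rank_ℚ(R)=2; free=3−2=1
SNF(R) diag = [2, 2] → torsion [2, 2]

Answer: M ≅ ℤ^1 ⊕ ℤ/2 ⊕ ℤ/2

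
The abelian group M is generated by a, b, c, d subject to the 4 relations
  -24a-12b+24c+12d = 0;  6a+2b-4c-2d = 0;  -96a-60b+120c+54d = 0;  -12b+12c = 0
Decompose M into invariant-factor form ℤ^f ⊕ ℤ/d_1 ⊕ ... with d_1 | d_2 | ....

Answer: M ≅ ℤ/2 ⊕ ℤ/6 ⊕ ℤ/12 ⊕ ℤ/12

Derivation:
rank_ℚ(R)=4; free=4−4=0
SNF(R) diag = [2, 6, 12, 12] → torsion [2, 6, 12, 12]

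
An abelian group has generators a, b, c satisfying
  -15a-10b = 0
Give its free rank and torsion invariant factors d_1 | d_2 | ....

Answer: M ≅ ℤ^2 ⊕ ℤ/5

Derivation:
rank_ℚ(R)=1; free=3−1=2
SNF(R) diag = [5] → torsion [5]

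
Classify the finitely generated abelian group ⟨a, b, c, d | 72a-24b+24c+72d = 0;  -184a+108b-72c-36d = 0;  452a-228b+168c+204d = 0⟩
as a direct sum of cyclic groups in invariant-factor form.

Answer: M ≅ ℤ^1 ⊕ ℤ/4 ⊕ ℤ/12 ⊕ ℤ/24

Derivation:
rank_ℚ(R)=3; free=4−3=1
SNF(R) diag = [4, 12, 24] → torsion [4, 12, 24]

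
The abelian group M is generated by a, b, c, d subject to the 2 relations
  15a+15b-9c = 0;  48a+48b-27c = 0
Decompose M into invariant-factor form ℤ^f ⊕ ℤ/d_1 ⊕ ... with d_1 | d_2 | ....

rank_ℚ(R)=2; free=4−2=2
SNF(R) diag = [3, 9] → torsion [3, 9]

Answer: M ≅ ℤ^2 ⊕ ℤ/3 ⊕ ℤ/9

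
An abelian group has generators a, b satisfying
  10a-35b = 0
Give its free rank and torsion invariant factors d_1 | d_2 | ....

rank_ℚ(R)=1; free=2−1=1
SNF(R) diag = [5] → torsion [5]

Answer: M ≅ ℤ^1 ⊕ ℤ/5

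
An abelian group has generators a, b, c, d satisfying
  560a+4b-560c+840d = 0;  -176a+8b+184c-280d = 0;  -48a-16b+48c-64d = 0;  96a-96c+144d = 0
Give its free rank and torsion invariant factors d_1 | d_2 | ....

rank_ℚ(R)=4; free=4−4=0
SNF(R) diag = [4, 8, 16, 48] → torsion [4, 8, 16, 48]

Answer: M ≅ ℤ/4 ⊕ ℤ/8 ⊕ ℤ/16 ⊕ ℤ/48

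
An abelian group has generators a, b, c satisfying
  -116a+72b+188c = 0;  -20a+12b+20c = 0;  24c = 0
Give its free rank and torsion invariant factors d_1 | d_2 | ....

rank_ℚ(R)=3; free=3−3=0
SNF(R) diag = [4, 12, 24] → torsion [4, 12, 24]

Answer: M ≅ ℤ/4 ⊕ ℤ/12 ⊕ ℤ/24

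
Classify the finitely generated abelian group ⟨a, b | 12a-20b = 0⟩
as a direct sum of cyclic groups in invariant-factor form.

rank_ℚ(R)=1; free=2−1=1
SNF(R) diag = [4] → torsion [4]

Answer: M ≅ ℤ^1 ⊕ ℤ/4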